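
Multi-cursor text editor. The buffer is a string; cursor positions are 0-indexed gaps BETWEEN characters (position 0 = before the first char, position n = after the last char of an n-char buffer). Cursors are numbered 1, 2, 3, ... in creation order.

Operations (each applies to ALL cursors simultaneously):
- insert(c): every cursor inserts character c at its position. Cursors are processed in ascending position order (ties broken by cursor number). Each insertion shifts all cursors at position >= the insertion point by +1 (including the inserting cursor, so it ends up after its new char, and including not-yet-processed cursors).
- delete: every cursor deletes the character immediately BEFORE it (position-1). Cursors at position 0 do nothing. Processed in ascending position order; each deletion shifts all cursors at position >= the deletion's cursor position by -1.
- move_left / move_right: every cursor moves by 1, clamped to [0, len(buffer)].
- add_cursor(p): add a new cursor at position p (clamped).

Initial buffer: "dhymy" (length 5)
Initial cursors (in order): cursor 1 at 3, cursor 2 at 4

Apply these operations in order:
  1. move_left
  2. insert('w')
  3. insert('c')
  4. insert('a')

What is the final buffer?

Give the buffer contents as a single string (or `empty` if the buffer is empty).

Answer: dhwcaywcamy

Derivation:
After op 1 (move_left): buffer="dhymy" (len 5), cursors c1@2 c2@3, authorship .....
After op 2 (insert('w')): buffer="dhwywmy" (len 7), cursors c1@3 c2@5, authorship ..1.2..
After op 3 (insert('c')): buffer="dhwcywcmy" (len 9), cursors c1@4 c2@7, authorship ..11.22..
After op 4 (insert('a')): buffer="dhwcaywcamy" (len 11), cursors c1@5 c2@9, authorship ..111.222..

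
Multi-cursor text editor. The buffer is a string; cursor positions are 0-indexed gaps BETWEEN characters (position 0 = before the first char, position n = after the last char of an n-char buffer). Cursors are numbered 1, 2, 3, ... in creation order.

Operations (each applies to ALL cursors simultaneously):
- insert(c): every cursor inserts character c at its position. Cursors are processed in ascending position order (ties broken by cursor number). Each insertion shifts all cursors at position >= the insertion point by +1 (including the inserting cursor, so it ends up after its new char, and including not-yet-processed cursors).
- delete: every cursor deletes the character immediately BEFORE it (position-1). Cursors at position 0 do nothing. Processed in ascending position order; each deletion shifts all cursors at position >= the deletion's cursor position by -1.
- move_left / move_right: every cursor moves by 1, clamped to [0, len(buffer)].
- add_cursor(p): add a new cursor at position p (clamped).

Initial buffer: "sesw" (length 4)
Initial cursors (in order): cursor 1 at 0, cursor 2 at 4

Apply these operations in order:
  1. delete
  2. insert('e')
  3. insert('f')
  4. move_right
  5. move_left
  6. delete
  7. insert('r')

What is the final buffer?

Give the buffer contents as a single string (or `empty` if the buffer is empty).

After op 1 (delete): buffer="ses" (len 3), cursors c1@0 c2@3, authorship ...
After op 2 (insert('e')): buffer="esese" (len 5), cursors c1@1 c2@5, authorship 1...2
After op 3 (insert('f')): buffer="efsesef" (len 7), cursors c1@2 c2@7, authorship 11...22
After op 4 (move_right): buffer="efsesef" (len 7), cursors c1@3 c2@7, authorship 11...22
After op 5 (move_left): buffer="efsesef" (len 7), cursors c1@2 c2@6, authorship 11...22
After op 6 (delete): buffer="esesf" (len 5), cursors c1@1 c2@4, authorship 1...2
After op 7 (insert('r')): buffer="ersesrf" (len 7), cursors c1@2 c2@6, authorship 11...22

Answer: ersesrf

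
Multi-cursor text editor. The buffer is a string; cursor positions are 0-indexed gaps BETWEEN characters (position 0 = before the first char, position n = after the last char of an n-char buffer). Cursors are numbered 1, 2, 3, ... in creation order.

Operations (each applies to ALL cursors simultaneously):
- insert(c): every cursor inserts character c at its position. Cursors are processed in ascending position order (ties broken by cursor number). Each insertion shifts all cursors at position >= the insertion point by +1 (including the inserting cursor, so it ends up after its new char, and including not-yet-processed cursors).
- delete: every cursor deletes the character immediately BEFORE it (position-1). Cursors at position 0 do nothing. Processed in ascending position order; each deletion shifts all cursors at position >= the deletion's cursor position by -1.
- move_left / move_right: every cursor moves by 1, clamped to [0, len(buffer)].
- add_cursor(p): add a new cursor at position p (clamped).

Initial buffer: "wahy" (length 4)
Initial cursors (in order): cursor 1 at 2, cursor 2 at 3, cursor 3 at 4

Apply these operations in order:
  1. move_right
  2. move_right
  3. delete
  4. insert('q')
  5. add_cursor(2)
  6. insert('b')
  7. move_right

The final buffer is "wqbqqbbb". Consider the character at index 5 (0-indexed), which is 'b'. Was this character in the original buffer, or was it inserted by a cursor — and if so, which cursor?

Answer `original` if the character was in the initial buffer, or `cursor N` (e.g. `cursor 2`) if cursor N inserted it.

Answer: cursor 1

Derivation:
After op 1 (move_right): buffer="wahy" (len 4), cursors c1@3 c2@4 c3@4, authorship ....
After op 2 (move_right): buffer="wahy" (len 4), cursors c1@4 c2@4 c3@4, authorship ....
After op 3 (delete): buffer="w" (len 1), cursors c1@1 c2@1 c3@1, authorship .
After op 4 (insert('q')): buffer="wqqq" (len 4), cursors c1@4 c2@4 c3@4, authorship .123
After op 5 (add_cursor(2)): buffer="wqqq" (len 4), cursors c4@2 c1@4 c2@4 c3@4, authorship .123
After op 6 (insert('b')): buffer="wqbqqbbb" (len 8), cursors c4@3 c1@8 c2@8 c3@8, authorship .1423123
After op 7 (move_right): buffer="wqbqqbbb" (len 8), cursors c4@4 c1@8 c2@8 c3@8, authorship .1423123
Authorship (.=original, N=cursor N): . 1 4 2 3 1 2 3
Index 5: author = 1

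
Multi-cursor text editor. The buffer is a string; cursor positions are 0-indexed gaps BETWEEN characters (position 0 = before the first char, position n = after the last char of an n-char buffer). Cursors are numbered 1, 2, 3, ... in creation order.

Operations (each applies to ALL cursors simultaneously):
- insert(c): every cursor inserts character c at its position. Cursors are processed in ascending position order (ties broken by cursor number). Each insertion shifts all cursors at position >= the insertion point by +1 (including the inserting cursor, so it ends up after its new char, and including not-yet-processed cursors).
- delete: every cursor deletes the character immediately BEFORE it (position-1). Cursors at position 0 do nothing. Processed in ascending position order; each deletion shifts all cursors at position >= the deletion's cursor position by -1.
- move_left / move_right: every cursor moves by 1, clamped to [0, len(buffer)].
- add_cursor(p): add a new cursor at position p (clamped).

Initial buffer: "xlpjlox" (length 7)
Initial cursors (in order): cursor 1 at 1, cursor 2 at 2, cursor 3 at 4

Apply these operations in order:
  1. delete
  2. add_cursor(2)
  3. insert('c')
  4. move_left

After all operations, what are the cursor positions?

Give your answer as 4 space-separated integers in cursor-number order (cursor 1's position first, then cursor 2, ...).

After op 1 (delete): buffer="plox" (len 4), cursors c1@0 c2@0 c3@1, authorship ....
After op 2 (add_cursor(2)): buffer="plox" (len 4), cursors c1@0 c2@0 c3@1 c4@2, authorship ....
After op 3 (insert('c')): buffer="ccpclcox" (len 8), cursors c1@2 c2@2 c3@4 c4@6, authorship 12.3.4..
After op 4 (move_left): buffer="ccpclcox" (len 8), cursors c1@1 c2@1 c3@3 c4@5, authorship 12.3.4..

Answer: 1 1 3 5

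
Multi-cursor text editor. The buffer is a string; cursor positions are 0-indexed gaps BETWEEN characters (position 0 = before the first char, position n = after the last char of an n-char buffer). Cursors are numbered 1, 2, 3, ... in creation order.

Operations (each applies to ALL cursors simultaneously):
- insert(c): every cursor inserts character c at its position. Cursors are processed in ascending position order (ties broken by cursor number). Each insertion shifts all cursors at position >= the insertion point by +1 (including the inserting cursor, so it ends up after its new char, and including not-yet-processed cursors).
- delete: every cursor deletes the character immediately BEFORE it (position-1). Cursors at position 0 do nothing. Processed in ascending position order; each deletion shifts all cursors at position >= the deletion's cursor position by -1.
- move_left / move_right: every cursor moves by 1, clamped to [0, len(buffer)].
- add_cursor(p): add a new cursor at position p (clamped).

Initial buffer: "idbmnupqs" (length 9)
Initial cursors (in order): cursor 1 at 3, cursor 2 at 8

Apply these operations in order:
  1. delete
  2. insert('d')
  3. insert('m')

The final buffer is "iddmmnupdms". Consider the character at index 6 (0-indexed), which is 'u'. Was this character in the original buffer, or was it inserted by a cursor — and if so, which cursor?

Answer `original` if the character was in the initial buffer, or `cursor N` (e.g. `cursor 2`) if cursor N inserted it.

After op 1 (delete): buffer="idmnups" (len 7), cursors c1@2 c2@6, authorship .......
After op 2 (insert('d')): buffer="iddmnupds" (len 9), cursors c1@3 c2@8, authorship ..1....2.
After op 3 (insert('m')): buffer="iddmmnupdms" (len 11), cursors c1@4 c2@10, authorship ..11....22.
Authorship (.=original, N=cursor N): . . 1 1 . . . . 2 2 .
Index 6: author = original

Answer: original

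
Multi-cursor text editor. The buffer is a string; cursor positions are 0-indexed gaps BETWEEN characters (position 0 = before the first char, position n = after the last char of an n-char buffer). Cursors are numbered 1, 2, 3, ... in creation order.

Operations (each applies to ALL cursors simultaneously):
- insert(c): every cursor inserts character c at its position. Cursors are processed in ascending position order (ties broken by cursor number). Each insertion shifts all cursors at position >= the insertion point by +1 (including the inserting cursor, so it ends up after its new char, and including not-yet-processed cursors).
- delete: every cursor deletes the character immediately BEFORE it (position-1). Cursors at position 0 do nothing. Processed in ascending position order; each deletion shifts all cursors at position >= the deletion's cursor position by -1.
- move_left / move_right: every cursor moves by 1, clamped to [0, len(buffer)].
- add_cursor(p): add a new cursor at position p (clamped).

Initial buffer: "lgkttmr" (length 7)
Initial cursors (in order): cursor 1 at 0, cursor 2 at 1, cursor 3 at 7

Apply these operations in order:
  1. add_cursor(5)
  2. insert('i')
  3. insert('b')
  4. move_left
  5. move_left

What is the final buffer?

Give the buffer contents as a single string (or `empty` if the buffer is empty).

Answer: iblibgkttibmrib

Derivation:
After op 1 (add_cursor(5)): buffer="lgkttmr" (len 7), cursors c1@0 c2@1 c4@5 c3@7, authorship .......
After op 2 (insert('i')): buffer="iligkttimri" (len 11), cursors c1@1 c2@3 c4@8 c3@11, authorship 1.2....4..3
After op 3 (insert('b')): buffer="iblibgkttibmrib" (len 15), cursors c1@2 c2@5 c4@11 c3@15, authorship 11.22....44..33
After op 4 (move_left): buffer="iblibgkttibmrib" (len 15), cursors c1@1 c2@4 c4@10 c3@14, authorship 11.22....44..33
After op 5 (move_left): buffer="iblibgkttibmrib" (len 15), cursors c1@0 c2@3 c4@9 c3@13, authorship 11.22....44..33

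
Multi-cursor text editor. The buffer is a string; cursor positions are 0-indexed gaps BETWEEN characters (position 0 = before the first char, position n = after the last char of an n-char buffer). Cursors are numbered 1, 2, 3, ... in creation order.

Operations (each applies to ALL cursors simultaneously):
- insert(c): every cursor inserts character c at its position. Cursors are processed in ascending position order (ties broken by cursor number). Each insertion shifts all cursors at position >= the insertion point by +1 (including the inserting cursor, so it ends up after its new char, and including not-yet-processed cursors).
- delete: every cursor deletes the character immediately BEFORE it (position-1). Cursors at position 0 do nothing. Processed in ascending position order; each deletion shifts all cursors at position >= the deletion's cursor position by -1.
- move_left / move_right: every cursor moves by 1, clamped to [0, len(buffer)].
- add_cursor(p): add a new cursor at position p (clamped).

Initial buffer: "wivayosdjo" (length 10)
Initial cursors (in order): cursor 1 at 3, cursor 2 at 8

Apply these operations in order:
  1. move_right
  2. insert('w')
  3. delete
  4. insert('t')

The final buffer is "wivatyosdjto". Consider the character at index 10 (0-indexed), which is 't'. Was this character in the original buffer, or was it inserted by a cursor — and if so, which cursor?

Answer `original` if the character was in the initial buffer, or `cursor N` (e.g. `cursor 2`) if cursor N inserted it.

After op 1 (move_right): buffer="wivayosdjo" (len 10), cursors c1@4 c2@9, authorship ..........
After op 2 (insert('w')): buffer="wivawyosdjwo" (len 12), cursors c1@5 c2@11, authorship ....1.....2.
After op 3 (delete): buffer="wivayosdjo" (len 10), cursors c1@4 c2@9, authorship ..........
After op 4 (insert('t')): buffer="wivatyosdjto" (len 12), cursors c1@5 c2@11, authorship ....1.....2.
Authorship (.=original, N=cursor N): . . . . 1 . . . . . 2 .
Index 10: author = 2

Answer: cursor 2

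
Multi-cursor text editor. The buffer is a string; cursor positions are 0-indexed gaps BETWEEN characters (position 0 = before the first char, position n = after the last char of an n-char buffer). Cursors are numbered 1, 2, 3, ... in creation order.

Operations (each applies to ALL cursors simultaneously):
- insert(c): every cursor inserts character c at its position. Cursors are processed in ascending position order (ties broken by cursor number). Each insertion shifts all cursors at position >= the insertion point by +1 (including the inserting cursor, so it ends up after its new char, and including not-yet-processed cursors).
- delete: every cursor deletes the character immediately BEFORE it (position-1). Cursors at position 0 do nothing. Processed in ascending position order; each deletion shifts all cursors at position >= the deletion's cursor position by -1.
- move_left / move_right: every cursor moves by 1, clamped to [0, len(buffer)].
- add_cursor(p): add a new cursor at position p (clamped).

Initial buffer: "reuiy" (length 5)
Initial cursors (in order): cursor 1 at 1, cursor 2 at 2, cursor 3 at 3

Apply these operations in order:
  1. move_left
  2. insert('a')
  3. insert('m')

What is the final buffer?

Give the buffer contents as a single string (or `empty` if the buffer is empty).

After op 1 (move_left): buffer="reuiy" (len 5), cursors c1@0 c2@1 c3@2, authorship .....
After op 2 (insert('a')): buffer="araeauiy" (len 8), cursors c1@1 c2@3 c3@5, authorship 1.2.3...
After op 3 (insert('m')): buffer="amrameamuiy" (len 11), cursors c1@2 c2@5 c3@8, authorship 11.22.33...

Answer: amrameamuiy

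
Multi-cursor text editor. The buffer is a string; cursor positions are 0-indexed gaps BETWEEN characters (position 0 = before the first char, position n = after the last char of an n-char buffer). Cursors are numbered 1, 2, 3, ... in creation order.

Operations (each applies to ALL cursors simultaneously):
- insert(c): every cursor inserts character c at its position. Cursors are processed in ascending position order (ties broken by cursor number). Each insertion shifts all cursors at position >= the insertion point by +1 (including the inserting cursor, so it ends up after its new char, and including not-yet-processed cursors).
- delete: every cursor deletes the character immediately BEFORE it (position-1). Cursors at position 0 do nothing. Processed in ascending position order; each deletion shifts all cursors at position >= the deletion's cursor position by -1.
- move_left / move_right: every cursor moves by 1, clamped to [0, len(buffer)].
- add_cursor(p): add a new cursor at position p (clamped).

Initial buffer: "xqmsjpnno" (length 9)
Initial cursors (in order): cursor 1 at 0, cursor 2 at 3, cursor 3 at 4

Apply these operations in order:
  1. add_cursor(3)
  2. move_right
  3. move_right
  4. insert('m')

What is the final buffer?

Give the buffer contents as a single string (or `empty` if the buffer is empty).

Answer: xqmmsjmmpmnno

Derivation:
After op 1 (add_cursor(3)): buffer="xqmsjpnno" (len 9), cursors c1@0 c2@3 c4@3 c3@4, authorship .........
After op 2 (move_right): buffer="xqmsjpnno" (len 9), cursors c1@1 c2@4 c4@4 c3@5, authorship .........
After op 3 (move_right): buffer="xqmsjpnno" (len 9), cursors c1@2 c2@5 c4@5 c3@6, authorship .........
After op 4 (insert('m')): buffer="xqmmsjmmpmnno" (len 13), cursors c1@3 c2@8 c4@8 c3@10, authorship ..1...24.3...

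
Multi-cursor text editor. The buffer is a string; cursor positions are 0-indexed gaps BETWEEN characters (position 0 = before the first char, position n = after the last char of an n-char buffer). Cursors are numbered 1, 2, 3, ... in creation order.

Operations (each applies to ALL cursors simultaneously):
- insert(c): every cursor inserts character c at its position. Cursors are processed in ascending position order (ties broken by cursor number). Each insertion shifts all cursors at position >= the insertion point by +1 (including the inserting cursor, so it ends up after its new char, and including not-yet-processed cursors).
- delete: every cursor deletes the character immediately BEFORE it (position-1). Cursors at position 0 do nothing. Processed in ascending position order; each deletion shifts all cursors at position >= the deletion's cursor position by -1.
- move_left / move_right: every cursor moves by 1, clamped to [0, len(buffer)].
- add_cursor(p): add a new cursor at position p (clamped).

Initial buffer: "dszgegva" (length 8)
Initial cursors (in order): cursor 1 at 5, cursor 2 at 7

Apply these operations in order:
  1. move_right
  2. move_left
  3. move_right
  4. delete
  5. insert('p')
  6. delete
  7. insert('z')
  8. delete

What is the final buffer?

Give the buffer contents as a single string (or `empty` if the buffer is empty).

After op 1 (move_right): buffer="dszgegva" (len 8), cursors c1@6 c2@8, authorship ........
After op 2 (move_left): buffer="dszgegva" (len 8), cursors c1@5 c2@7, authorship ........
After op 3 (move_right): buffer="dszgegva" (len 8), cursors c1@6 c2@8, authorship ........
After op 4 (delete): buffer="dszgev" (len 6), cursors c1@5 c2@6, authorship ......
After op 5 (insert('p')): buffer="dszgepvp" (len 8), cursors c1@6 c2@8, authorship .....1.2
After op 6 (delete): buffer="dszgev" (len 6), cursors c1@5 c2@6, authorship ......
After op 7 (insert('z')): buffer="dszgezvz" (len 8), cursors c1@6 c2@8, authorship .....1.2
After op 8 (delete): buffer="dszgev" (len 6), cursors c1@5 c2@6, authorship ......

Answer: dszgev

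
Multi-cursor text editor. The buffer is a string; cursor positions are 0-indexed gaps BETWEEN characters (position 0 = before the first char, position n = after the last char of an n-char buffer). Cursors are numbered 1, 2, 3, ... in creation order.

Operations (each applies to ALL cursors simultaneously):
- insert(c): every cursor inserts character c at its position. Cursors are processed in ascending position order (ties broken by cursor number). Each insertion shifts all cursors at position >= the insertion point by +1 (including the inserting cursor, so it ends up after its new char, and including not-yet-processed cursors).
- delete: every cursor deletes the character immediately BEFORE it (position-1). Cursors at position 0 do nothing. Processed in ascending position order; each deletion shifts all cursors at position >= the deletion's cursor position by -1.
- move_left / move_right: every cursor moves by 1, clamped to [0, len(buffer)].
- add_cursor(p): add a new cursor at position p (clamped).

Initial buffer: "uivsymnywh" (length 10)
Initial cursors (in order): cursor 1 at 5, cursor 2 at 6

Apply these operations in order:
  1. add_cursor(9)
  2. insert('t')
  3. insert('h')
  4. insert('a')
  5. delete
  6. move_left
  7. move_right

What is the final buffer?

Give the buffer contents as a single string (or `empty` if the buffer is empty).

Answer: uivsythmthnywthh

Derivation:
After op 1 (add_cursor(9)): buffer="uivsymnywh" (len 10), cursors c1@5 c2@6 c3@9, authorship ..........
After op 2 (insert('t')): buffer="uivsytmtnywth" (len 13), cursors c1@6 c2@8 c3@12, authorship .....1.2...3.
After op 3 (insert('h')): buffer="uivsythmthnywthh" (len 16), cursors c1@7 c2@10 c3@15, authorship .....11.22...33.
After op 4 (insert('a')): buffer="uivsythamthanywthah" (len 19), cursors c1@8 c2@12 c3@18, authorship .....111.222...333.
After op 5 (delete): buffer="uivsythmthnywthh" (len 16), cursors c1@7 c2@10 c3@15, authorship .....11.22...33.
After op 6 (move_left): buffer="uivsythmthnywthh" (len 16), cursors c1@6 c2@9 c3@14, authorship .....11.22...33.
After op 7 (move_right): buffer="uivsythmthnywthh" (len 16), cursors c1@7 c2@10 c3@15, authorship .....11.22...33.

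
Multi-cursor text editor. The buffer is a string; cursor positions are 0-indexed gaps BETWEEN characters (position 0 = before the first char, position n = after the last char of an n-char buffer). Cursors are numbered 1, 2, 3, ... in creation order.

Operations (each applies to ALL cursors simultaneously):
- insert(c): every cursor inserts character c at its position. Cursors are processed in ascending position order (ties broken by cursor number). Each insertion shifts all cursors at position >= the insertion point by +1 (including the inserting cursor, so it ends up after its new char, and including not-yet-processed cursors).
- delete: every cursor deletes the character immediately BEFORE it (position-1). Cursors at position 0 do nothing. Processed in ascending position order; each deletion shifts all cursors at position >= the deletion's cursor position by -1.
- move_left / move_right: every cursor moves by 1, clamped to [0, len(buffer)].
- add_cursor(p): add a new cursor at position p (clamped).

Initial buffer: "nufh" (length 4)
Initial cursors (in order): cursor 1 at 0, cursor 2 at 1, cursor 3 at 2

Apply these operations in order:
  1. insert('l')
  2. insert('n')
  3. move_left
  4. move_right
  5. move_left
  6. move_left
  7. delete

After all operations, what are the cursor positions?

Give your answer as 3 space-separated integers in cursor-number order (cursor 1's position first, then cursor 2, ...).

After op 1 (insert('l')): buffer="lnlulfh" (len 7), cursors c1@1 c2@3 c3@5, authorship 1.2.3..
After op 2 (insert('n')): buffer="lnnlnulnfh" (len 10), cursors c1@2 c2@5 c3@8, authorship 11.22.33..
After op 3 (move_left): buffer="lnnlnulnfh" (len 10), cursors c1@1 c2@4 c3@7, authorship 11.22.33..
After op 4 (move_right): buffer="lnnlnulnfh" (len 10), cursors c1@2 c2@5 c3@8, authorship 11.22.33..
After op 5 (move_left): buffer="lnnlnulnfh" (len 10), cursors c1@1 c2@4 c3@7, authorship 11.22.33..
After op 6 (move_left): buffer="lnnlnulnfh" (len 10), cursors c1@0 c2@3 c3@6, authorship 11.22.33..
After op 7 (delete): buffer="lnlnlnfh" (len 8), cursors c1@0 c2@2 c3@4, authorship 112233..

Answer: 0 2 4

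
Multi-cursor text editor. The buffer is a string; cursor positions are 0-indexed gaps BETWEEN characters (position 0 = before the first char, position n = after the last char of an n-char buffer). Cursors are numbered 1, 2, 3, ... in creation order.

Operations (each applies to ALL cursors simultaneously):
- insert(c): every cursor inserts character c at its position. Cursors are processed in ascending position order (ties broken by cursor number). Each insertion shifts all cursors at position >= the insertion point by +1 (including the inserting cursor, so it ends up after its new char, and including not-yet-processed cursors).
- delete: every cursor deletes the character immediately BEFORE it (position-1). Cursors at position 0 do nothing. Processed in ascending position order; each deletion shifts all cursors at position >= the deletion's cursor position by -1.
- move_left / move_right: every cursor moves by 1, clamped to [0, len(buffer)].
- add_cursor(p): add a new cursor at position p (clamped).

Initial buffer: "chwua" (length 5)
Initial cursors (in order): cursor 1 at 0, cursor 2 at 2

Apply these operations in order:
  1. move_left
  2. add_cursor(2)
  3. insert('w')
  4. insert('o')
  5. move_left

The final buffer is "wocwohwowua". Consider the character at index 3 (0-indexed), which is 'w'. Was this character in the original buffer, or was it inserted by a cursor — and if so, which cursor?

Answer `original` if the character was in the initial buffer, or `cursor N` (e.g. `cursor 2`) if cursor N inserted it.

Answer: cursor 2

Derivation:
After op 1 (move_left): buffer="chwua" (len 5), cursors c1@0 c2@1, authorship .....
After op 2 (add_cursor(2)): buffer="chwua" (len 5), cursors c1@0 c2@1 c3@2, authorship .....
After op 3 (insert('w')): buffer="wcwhwwua" (len 8), cursors c1@1 c2@3 c3@5, authorship 1.2.3...
After op 4 (insert('o')): buffer="wocwohwowua" (len 11), cursors c1@2 c2@5 c3@8, authorship 11.22.33...
After op 5 (move_left): buffer="wocwohwowua" (len 11), cursors c1@1 c2@4 c3@7, authorship 11.22.33...
Authorship (.=original, N=cursor N): 1 1 . 2 2 . 3 3 . . .
Index 3: author = 2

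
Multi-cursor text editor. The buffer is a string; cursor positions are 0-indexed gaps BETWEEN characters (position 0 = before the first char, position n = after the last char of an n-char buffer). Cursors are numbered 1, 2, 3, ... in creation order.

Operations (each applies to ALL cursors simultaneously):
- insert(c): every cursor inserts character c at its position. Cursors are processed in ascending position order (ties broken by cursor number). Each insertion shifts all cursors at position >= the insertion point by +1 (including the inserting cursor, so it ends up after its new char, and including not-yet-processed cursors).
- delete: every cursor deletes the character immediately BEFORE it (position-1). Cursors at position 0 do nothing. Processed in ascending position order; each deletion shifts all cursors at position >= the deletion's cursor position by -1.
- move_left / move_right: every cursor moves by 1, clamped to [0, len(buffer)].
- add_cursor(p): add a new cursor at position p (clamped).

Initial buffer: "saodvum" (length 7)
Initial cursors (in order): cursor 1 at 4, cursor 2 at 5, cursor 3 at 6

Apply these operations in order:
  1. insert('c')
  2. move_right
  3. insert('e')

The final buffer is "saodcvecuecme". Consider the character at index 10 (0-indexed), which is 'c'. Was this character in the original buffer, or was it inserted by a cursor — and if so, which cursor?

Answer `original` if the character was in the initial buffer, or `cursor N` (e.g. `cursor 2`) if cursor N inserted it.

Answer: cursor 3

Derivation:
After op 1 (insert('c')): buffer="saodcvcucm" (len 10), cursors c1@5 c2@7 c3@9, authorship ....1.2.3.
After op 2 (move_right): buffer="saodcvcucm" (len 10), cursors c1@6 c2@8 c3@10, authorship ....1.2.3.
After op 3 (insert('e')): buffer="saodcvecuecme" (len 13), cursors c1@7 c2@10 c3@13, authorship ....1.12.23.3
Authorship (.=original, N=cursor N): . . . . 1 . 1 2 . 2 3 . 3
Index 10: author = 3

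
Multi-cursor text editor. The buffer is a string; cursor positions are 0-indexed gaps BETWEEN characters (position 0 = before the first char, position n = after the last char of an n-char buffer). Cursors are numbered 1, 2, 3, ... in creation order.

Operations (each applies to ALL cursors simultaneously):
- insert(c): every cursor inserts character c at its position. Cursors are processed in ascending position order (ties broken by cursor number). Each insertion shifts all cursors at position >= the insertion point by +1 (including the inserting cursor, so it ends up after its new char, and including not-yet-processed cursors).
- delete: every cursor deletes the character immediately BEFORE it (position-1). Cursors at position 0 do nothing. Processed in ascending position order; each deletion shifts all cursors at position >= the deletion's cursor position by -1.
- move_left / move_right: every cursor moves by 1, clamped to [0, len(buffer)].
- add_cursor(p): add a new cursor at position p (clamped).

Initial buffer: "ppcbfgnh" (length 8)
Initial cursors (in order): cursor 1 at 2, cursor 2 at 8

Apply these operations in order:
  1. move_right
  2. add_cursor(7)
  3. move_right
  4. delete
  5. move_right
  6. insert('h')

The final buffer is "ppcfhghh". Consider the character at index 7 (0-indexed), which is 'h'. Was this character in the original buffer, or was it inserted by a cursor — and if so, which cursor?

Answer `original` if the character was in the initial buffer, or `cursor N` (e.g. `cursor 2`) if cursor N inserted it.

After op 1 (move_right): buffer="ppcbfgnh" (len 8), cursors c1@3 c2@8, authorship ........
After op 2 (add_cursor(7)): buffer="ppcbfgnh" (len 8), cursors c1@3 c3@7 c2@8, authorship ........
After op 3 (move_right): buffer="ppcbfgnh" (len 8), cursors c1@4 c2@8 c3@8, authorship ........
After op 4 (delete): buffer="ppcfg" (len 5), cursors c1@3 c2@5 c3@5, authorship .....
After op 5 (move_right): buffer="ppcfg" (len 5), cursors c1@4 c2@5 c3@5, authorship .....
After op 6 (insert('h')): buffer="ppcfhghh" (len 8), cursors c1@5 c2@8 c3@8, authorship ....1.23
Authorship (.=original, N=cursor N): . . . . 1 . 2 3
Index 7: author = 3

Answer: cursor 3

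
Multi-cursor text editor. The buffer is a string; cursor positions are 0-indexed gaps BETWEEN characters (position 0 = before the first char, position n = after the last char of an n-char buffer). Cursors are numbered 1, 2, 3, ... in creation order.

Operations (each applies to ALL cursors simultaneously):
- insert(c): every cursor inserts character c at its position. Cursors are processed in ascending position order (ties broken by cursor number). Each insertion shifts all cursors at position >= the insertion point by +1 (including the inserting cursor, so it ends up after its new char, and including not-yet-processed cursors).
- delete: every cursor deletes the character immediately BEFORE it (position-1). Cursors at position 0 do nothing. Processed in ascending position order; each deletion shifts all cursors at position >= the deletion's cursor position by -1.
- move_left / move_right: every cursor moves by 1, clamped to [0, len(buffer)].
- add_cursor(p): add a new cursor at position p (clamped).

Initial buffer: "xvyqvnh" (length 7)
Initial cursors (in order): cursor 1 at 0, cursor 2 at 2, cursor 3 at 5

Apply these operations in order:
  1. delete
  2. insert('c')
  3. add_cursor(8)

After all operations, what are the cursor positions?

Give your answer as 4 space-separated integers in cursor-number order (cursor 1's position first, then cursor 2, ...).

After op 1 (delete): buffer="xyqnh" (len 5), cursors c1@0 c2@1 c3@3, authorship .....
After op 2 (insert('c')): buffer="cxcyqcnh" (len 8), cursors c1@1 c2@3 c3@6, authorship 1.2..3..
After op 3 (add_cursor(8)): buffer="cxcyqcnh" (len 8), cursors c1@1 c2@3 c3@6 c4@8, authorship 1.2..3..

Answer: 1 3 6 8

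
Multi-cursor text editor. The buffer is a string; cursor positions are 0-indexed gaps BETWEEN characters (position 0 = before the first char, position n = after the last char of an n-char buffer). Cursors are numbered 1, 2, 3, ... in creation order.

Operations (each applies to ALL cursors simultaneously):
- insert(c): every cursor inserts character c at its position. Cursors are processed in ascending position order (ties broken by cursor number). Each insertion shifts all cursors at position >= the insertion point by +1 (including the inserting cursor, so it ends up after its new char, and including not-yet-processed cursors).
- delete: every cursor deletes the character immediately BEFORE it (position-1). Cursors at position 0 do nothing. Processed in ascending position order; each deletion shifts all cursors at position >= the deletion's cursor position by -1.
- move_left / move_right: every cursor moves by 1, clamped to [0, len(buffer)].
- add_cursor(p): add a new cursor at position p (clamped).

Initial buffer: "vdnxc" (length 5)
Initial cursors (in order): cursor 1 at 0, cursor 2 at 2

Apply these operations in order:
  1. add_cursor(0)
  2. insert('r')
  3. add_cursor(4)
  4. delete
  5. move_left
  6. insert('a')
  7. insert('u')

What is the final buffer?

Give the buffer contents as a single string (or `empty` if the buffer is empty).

Answer: aaaauuuuvnxc

Derivation:
After op 1 (add_cursor(0)): buffer="vdnxc" (len 5), cursors c1@0 c3@0 c2@2, authorship .....
After op 2 (insert('r')): buffer="rrvdrnxc" (len 8), cursors c1@2 c3@2 c2@5, authorship 13..2...
After op 3 (add_cursor(4)): buffer="rrvdrnxc" (len 8), cursors c1@2 c3@2 c4@4 c2@5, authorship 13..2...
After op 4 (delete): buffer="vnxc" (len 4), cursors c1@0 c3@0 c2@1 c4@1, authorship ....
After op 5 (move_left): buffer="vnxc" (len 4), cursors c1@0 c2@0 c3@0 c4@0, authorship ....
After op 6 (insert('a')): buffer="aaaavnxc" (len 8), cursors c1@4 c2@4 c3@4 c4@4, authorship 1234....
After op 7 (insert('u')): buffer="aaaauuuuvnxc" (len 12), cursors c1@8 c2@8 c3@8 c4@8, authorship 12341234....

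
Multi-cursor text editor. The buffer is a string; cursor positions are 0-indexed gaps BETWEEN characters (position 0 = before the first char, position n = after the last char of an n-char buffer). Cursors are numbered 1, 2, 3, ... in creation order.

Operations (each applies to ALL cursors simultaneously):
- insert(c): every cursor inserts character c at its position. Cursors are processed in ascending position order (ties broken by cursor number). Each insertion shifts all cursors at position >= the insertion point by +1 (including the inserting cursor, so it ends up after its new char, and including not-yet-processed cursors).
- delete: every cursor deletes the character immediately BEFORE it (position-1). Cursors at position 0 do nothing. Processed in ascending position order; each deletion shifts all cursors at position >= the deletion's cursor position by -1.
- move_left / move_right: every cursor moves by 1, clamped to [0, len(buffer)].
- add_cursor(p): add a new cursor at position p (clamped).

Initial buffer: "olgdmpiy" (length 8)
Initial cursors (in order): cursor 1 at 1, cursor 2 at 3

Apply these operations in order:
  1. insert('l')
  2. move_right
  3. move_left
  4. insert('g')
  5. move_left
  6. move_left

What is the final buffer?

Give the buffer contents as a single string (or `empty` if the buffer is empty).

After op 1 (insert('l')): buffer="ollgldmpiy" (len 10), cursors c1@2 c2@5, authorship .1..2.....
After op 2 (move_right): buffer="ollgldmpiy" (len 10), cursors c1@3 c2@6, authorship .1..2.....
After op 3 (move_left): buffer="ollgldmpiy" (len 10), cursors c1@2 c2@5, authorship .1..2.....
After op 4 (insert('g')): buffer="olglglgdmpiy" (len 12), cursors c1@3 c2@7, authorship .11..22.....
After op 5 (move_left): buffer="olglglgdmpiy" (len 12), cursors c1@2 c2@6, authorship .11..22.....
After op 6 (move_left): buffer="olglglgdmpiy" (len 12), cursors c1@1 c2@5, authorship .11..22.....

Answer: olglglgdmpiy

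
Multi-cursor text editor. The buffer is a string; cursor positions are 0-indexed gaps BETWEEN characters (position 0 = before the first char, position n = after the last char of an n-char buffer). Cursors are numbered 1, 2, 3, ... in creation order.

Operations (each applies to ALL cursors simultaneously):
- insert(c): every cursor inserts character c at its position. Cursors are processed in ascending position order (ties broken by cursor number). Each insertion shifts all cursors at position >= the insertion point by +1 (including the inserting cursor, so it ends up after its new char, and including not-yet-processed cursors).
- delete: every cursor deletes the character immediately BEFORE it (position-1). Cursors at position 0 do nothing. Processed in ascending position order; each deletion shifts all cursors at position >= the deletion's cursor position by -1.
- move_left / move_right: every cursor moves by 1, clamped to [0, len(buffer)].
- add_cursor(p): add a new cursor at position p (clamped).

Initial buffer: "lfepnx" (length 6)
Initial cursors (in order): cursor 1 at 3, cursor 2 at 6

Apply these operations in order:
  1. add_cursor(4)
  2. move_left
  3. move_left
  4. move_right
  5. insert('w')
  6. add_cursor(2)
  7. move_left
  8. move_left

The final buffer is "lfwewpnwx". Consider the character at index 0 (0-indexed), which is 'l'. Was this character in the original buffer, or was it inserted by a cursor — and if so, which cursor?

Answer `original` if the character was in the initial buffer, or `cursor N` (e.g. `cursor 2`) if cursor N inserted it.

Answer: original

Derivation:
After op 1 (add_cursor(4)): buffer="lfepnx" (len 6), cursors c1@3 c3@4 c2@6, authorship ......
After op 2 (move_left): buffer="lfepnx" (len 6), cursors c1@2 c3@3 c2@5, authorship ......
After op 3 (move_left): buffer="lfepnx" (len 6), cursors c1@1 c3@2 c2@4, authorship ......
After op 4 (move_right): buffer="lfepnx" (len 6), cursors c1@2 c3@3 c2@5, authorship ......
After op 5 (insert('w')): buffer="lfwewpnwx" (len 9), cursors c1@3 c3@5 c2@8, authorship ..1.3..2.
After op 6 (add_cursor(2)): buffer="lfwewpnwx" (len 9), cursors c4@2 c1@3 c3@5 c2@8, authorship ..1.3..2.
After op 7 (move_left): buffer="lfwewpnwx" (len 9), cursors c4@1 c1@2 c3@4 c2@7, authorship ..1.3..2.
After op 8 (move_left): buffer="lfwewpnwx" (len 9), cursors c4@0 c1@1 c3@3 c2@6, authorship ..1.3..2.
Authorship (.=original, N=cursor N): . . 1 . 3 . . 2 .
Index 0: author = original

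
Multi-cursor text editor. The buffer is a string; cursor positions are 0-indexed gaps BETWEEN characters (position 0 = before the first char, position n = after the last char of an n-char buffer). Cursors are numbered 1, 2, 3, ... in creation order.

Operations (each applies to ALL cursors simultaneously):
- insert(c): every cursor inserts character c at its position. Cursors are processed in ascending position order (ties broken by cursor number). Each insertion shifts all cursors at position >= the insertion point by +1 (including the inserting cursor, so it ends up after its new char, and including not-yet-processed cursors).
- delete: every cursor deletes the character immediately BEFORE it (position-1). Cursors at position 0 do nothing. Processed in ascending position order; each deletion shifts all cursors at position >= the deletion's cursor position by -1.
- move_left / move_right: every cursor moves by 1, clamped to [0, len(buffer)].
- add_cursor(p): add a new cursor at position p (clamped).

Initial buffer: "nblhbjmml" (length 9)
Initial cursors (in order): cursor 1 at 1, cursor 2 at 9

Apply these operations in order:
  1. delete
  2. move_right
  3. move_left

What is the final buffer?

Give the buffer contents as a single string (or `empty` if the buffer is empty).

After op 1 (delete): buffer="blhbjmm" (len 7), cursors c1@0 c2@7, authorship .......
After op 2 (move_right): buffer="blhbjmm" (len 7), cursors c1@1 c2@7, authorship .......
After op 3 (move_left): buffer="blhbjmm" (len 7), cursors c1@0 c2@6, authorship .......

Answer: blhbjmm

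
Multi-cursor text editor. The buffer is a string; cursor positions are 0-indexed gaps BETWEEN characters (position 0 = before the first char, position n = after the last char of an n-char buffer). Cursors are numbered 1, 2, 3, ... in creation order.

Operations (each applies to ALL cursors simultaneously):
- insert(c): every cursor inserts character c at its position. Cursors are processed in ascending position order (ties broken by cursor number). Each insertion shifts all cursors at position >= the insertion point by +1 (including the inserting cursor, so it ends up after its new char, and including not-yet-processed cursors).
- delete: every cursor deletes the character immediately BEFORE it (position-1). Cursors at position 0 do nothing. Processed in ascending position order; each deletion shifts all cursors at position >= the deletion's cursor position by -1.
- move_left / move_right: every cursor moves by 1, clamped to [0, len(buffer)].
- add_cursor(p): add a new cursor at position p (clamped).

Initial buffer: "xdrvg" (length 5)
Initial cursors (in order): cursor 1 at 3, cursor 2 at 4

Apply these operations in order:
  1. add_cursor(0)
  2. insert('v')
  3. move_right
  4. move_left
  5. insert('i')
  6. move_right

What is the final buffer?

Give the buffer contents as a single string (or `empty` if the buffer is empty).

After op 1 (add_cursor(0)): buffer="xdrvg" (len 5), cursors c3@0 c1@3 c2@4, authorship .....
After op 2 (insert('v')): buffer="vxdrvvvg" (len 8), cursors c3@1 c1@5 c2@7, authorship 3...1.2.
After op 3 (move_right): buffer="vxdrvvvg" (len 8), cursors c3@2 c1@6 c2@8, authorship 3...1.2.
After op 4 (move_left): buffer="vxdrvvvg" (len 8), cursors c3@1 c1@5 c2@7, authorship 3...1.2.
After op 5 (insert('i')): buffer="vixdrvivvig" (len 11), cursors c3@2 c1@7 c2@10, authorship 33...11.22.
After op 6 (move_right): buffer="vixdrvivvig" (len 11), cursors c3@3 c1@8 c2@11, authorship 33...11.22.

Answer: vixdrvivvig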